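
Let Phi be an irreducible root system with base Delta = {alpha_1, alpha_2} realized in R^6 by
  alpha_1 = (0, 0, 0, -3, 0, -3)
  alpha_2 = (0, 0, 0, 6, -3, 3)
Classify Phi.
G_2

Compute the Cartan integers a_ij = 2(alpha_i, alpha_j)/(alpha_j, alpha_j); the resulting 2x2 Cartan matrix is
[[2, -1], [-3, 2]].
The roots have two lengths (squared-length ratio 3:1); the short ones are alpha_{1}. The associated Dynkin diagram is two nodes joined by a triple edge (G_2), so the type is G_2.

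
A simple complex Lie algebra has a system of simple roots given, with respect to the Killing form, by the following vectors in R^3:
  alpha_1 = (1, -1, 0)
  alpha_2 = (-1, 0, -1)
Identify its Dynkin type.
Compute the Cartan integers a_ij = 2(alpha_i, alpha_j)/(alpha_j, alpha_j); the resulting 2x2 Cartan matrix is
[[2, -1], [-1, 2]].
All simple roots have the same length, so the diagram is simply laced. The associated Dynkin diagram is a chain of 2 nodes with single edges (A_2), so the type is A_2 (the algebra sl(3)).

type A_2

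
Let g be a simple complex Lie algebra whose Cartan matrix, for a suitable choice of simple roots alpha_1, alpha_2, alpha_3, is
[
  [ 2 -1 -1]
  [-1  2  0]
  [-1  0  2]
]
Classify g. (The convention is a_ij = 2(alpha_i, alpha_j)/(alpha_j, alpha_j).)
A_3 (sl(4))

The matrix has rank 3 with 2's on the diagonal. Reading the off-diagonal entries as Dynkin edges (a single edge where a_ij = a_ji = -1; a double or triple edge where a_ij * a_ji = 2 or 3), the diagram is a chain of 3 nodes with single edges (A_3). One simple-root ordering that puts it in standard form is (alpha_3, alpha_1, alpha_2). So the algebra is type A_3, i.e. sl(4).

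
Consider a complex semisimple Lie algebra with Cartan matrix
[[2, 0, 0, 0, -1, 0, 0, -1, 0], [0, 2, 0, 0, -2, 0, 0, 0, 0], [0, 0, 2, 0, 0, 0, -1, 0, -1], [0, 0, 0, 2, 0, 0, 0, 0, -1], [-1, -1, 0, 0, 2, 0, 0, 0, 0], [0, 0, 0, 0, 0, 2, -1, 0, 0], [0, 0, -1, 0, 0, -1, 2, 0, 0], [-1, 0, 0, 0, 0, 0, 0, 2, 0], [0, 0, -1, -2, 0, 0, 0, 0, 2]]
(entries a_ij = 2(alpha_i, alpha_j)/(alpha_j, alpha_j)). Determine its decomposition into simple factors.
B_5 ⊕ C_4

The diagram associated to this matrix has two connected components: the simple roots {alpha_3, alpha_4, alpha_6, alpha_7, alpha_9} form a chain of 5 nodes with a double edge at one end; the terminal node there is the unique short simple root (B_5), and {alpha_1, alpha_2, alpha_5, alpha_8} form a chain of 4 nodes with a double edge at one end; the terminal node there is the unique long simple root (C_4). A semisimple Lie algebra decomposes uniquely as the direct sum of simple ideals, one per connected component of its Dynkin diagram, so g ≅ B_5 ⊕ C_4 (dimension 55 + 36 = 91).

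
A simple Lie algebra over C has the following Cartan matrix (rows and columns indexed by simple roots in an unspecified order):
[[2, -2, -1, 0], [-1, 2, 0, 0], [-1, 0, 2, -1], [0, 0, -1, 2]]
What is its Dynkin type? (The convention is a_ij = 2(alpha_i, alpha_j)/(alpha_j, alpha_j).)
type B_4

The matrix has rank 4 with 2's on the diagonal. Reading the off-diagonal entries as Dynkin edges (a single edge where a_ij = a_ji = -1; a double or triple edge where a_ij * a_ji = 2 or 3), the diagram is a chain of 4 nodes with a double edge at one end; the terminal node there is the unique short simple root (B_4). One simple-root ordering that puts it in standard form is (alpha_4, alpha_3, alpha_1, alpha_2). So the algebra is type B_4, i.e. so(9).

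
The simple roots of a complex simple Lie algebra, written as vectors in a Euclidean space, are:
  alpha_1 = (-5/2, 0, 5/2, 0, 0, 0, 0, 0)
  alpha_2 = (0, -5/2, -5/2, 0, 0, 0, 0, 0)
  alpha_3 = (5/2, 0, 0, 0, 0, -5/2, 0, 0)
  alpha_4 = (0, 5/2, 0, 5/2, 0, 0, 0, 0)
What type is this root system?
A_4 (sl(5))

Compute the Cartan integers a_ij = 2(alpha_i, alpha_j)/(alpha_j, alpha_j); the resulting 4x4 Cartan matrix is
[[2, -1, -1, 0], [-1, 2, 0, -1], [-1, 0, 2, 0], [0, -1, 0, 2]].
All simple roots have the same length, so the diagram is simply laced. The associated Dynkin diagram is a chain of 4 nodes with single edges (A_4), so the type is A_4 (the algebra sl(5)).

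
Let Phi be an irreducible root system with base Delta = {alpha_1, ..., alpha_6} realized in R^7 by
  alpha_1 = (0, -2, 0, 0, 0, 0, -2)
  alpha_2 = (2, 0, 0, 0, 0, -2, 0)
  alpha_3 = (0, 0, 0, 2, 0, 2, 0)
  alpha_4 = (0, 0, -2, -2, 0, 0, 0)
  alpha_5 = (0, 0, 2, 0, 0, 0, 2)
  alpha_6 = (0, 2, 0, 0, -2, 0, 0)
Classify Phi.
Compute the Cartan integers a_ij = 2(alpha_i, alpha_j)/(alpha_j, alpha_j); the resulting 6x6 Cartan matrix is
[[2, 0, 0, 0, -1, -1], [0, 2, -1, 0, 0, 0], [0, -1, 2, -1, 0, 0], [0, 0, -1, 2, -1, 0], [-1, 0, 0, -1, 2, 0], [-1, 0, 0, 0, 0, 2]].
All simple roots have the same length, so the diagram is simply laced. The associated Dynkin diagram is a chain of 6 nodes with single edges (A_6), so the type is A_6 (the algebra sl(7)).

type A_6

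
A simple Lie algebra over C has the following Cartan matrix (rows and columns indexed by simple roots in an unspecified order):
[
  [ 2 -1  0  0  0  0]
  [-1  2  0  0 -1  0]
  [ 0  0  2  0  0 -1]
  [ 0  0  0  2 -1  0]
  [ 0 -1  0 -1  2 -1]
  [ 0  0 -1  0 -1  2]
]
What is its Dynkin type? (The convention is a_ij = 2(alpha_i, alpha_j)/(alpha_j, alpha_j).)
The matrix has rank 6 with 2's on the diagonal. Reading the off-diagonal entries as Dynkin edges (a single edge where a_ij = a_ji = -1; a double or triple edge where a_ij * a_ji = 2 or 3), the diagram is a chain of 5 nodes with one extra node attached to the third node from one end (E_6). One simple-root ordering that puts it in standard form is (alpha_1, alpha_4, alpha_2, alpha_5, alpha_6, alpha_3). So the algebra is type E_6.

type E_6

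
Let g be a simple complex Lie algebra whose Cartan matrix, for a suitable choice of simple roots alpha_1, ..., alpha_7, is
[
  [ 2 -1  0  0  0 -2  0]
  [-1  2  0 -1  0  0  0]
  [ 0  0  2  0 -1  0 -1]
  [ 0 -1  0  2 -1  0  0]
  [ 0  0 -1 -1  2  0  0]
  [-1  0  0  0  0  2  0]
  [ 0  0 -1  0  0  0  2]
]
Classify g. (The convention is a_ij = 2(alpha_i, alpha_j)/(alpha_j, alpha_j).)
The matrix has rank 7 with 2's on the diagonal. Reading the off-diagonal entries as Dynkin edges (a single edge where a_ij = a_ji = -1; a double or triple edge where a_ij * a_ji = 2 or 3), the diagram is a chain of 7 nodes with a double edge at one end; the terminal node there is the unique short simple root (B_7). One simple-root ordering that puts it in standard form is (alpha_7, alpha_3, alpha_5, alpha_4, alpha_2, alpha_1, alpha_6). So the algebra is type B_7, i.e. so(15).

B_7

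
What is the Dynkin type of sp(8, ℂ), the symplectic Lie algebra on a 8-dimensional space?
C4

This is sp(8), which has dimension 8(8+1)/2 = 36 and rank 8/2 = 4. In the classification of classical Lie algebras, the symplectic algebra sp(2n) has type C_n; here n = 4, so the Dynkin diagram is a chain of 4 nodes with a double edge at one end; the terminal node there is the unique long simple root (C_4). Hence the type is C_4.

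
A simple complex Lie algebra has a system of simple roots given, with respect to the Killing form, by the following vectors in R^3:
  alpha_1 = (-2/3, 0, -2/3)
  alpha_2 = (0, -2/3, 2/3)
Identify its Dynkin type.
Compute the Cartan integers a_ij = 2(alpha_i, alpha_j)/(alpha_j, alpha_j); the resulting 2x2 Cartan matrix is
[[2, -1], [-1, 2]].
All simple roots have the same length, so the diagram is simply laced. The associated Dynkin diagram is a chain of 2 nodes with single edges (A_2), so the type is A_2 (the algebra sl(3)).

A2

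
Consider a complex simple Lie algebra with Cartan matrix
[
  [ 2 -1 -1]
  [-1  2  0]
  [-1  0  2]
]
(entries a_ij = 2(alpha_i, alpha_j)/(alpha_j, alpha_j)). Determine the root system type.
A_3

The matrix has rank 3 with 2's on the diagonal. Reading the off-diagonal entries as Dynkin edges (a single edge where a_ij = a_ji = -1; a double or triple edge where a_ij * a_ji = 2 or 3), the diagram is a chain of 3 nodes with single edges (A_3). One simple-root ordering that puts it in standard form is (alpha_2, alpha_1, alpha_3). So the algebra is type A_3, i.e. sl(4).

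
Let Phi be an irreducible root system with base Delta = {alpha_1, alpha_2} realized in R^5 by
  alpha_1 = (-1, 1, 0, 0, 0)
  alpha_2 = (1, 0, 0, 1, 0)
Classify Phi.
A_2

Compute the Cartan integers a_ij = 2(alpha_i, alpha_j)/(alpha_j, alpha_j); the resulting 2x2 Cartan matrix is
[[2, -1], [-1, 2]].
All simple roots have the same length, so the diagram is simply laced. The associated Dynkin diagram is a chain of 2 nodes with single edges (A_2), so the type is A_2 (the algebra sl(3)).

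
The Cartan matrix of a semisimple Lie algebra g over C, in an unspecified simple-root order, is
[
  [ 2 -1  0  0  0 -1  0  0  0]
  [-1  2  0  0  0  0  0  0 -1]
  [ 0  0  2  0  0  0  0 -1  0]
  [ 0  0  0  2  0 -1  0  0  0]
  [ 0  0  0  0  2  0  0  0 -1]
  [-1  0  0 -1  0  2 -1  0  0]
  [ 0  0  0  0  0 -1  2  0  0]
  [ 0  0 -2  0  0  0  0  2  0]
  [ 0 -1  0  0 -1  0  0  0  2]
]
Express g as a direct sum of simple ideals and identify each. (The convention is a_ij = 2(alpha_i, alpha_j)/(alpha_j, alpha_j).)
The diagram associated to this matrix has two connected components: the simple roots {alpha_3, alpha_8} form a chain of 2 nodes with a double edge at one end; the terminal node there is the unique short simple root (B_2), and {alpha_1, alpha_2, alpha_4, alpha_5, alpha_6, alpha_7, alpha_9} form a chain of 5 nodes with a fork of two nodes at one end (D_7). A semisimple Lie algebra decomposes uniquely as the direct sum of simple ideals, one per connected component of its Dynkin diagram, so g ≅ B_2 ⊕ D_7 (dimension 10 + 91 = 101).

B2 + D7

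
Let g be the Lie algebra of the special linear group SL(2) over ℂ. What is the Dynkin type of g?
A1

This is sl(2), which has dimension 2^2 - 1 = 3 and rank 2 - 1 = 1 (a Cartan subalgebra is the diagonal traceless matrices). In the classification of classical Lie algebras, the special linear algebra sl(n+1) has type A_n; here n = 1, so the Dynkin diagram is a chain of 1 nodes with single edges (A_1). Hence the type is A_1.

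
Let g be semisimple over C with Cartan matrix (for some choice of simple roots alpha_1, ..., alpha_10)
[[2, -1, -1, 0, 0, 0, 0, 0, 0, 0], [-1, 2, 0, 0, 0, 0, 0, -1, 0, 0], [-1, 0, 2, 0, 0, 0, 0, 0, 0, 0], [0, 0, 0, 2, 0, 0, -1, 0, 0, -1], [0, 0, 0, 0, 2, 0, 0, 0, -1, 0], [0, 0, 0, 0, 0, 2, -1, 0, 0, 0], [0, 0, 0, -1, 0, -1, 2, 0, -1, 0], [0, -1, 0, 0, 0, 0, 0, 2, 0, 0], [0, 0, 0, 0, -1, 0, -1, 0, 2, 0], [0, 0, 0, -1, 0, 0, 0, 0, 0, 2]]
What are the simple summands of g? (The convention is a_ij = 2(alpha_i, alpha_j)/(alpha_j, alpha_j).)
The diagram associated to this matrix has two connected components: the simple roots {alpha_1, alpha_2, alpha_3, alpha_8} form a chain of 4 nodes with single edges (A_4), and {alpha_4, alpha_5, alpha_6, alpha_7, alpha_9, alpha_10} form a chain of 5 nodes with one extra node attached to the third node from one end (E_6). A semisimple Lie algebra decomposes uniquely as the direct sum of simple ideals, one per connected component of its Dynkin diagram, so g ≅ A_4 ⊕ E_6 (dimension 24 + 78 = 102).

A_4 (sl(5)) ⊕ E_6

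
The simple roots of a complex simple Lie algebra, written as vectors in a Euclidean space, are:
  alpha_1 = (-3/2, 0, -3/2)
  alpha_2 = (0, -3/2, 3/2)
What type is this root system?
Compute the Cartan integers a_ij = 2(alpha_i, alpha_j)/(alpha_j, alpha_j); the resulting 2x2 Cartan matrix is
[[2, -1], [-1, 2]].
All simple roots have the same length, so the diagram is simply laced. The associated Dynkin diagram is a chain of 2 nodes with single edges (A_2), so the type is A_2 (the algebra sl(3)).

type A_2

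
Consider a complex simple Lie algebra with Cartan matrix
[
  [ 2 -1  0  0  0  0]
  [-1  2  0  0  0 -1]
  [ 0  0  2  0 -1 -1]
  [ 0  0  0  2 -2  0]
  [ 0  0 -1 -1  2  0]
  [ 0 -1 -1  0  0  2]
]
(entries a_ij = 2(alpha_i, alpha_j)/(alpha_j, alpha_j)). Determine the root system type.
type C_6

The matrix has rank 6 with 2's on the diagonal. Reading the off-diagonal entries as Dynkin edges (a single edge where a_ij = a_ji = -1; a double or triple edge where a_ij * a_ji = 2 or 3), the diagram is a chain of 6 nodes with a double edge at one end; the terminal node there is the unique long simple root (C_6). One simple-root ordering that puts it in standard form is (alpha_1, alpha_2, alpha_6, alpha_3, alpha_5, alpha_4). So the algebra is type C_6, i.e. sp(12).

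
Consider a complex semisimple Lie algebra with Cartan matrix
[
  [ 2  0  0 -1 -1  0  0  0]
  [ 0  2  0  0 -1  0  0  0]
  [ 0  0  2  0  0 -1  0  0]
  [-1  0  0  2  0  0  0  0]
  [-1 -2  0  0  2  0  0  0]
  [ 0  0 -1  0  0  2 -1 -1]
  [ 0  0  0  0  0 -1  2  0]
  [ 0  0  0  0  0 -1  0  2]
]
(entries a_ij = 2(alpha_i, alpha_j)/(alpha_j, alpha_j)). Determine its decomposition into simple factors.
The diagram associated to this matrix has two connected components: the simple roots {alpha_1, alpha_2, alpha_4, alpha_5} form a chain of 4 nodes with a double edge at one end; the terminal node there is the unique short simple root (B_4), and {alpha_3, alpha_6, alpha_7, alpha_8} form a chain of 2 nodes with a fork of two nodes at one end (D_4). A semisimple Lie algebra decomposes uniquely as the direct sum of simple ideals, one per connected component of its Dynkin diagram, so g ≅ B_4 ⊕ D_4 (dimension 36 + 28 = 64).

B_4 (so(9)) + D_4 (so(8))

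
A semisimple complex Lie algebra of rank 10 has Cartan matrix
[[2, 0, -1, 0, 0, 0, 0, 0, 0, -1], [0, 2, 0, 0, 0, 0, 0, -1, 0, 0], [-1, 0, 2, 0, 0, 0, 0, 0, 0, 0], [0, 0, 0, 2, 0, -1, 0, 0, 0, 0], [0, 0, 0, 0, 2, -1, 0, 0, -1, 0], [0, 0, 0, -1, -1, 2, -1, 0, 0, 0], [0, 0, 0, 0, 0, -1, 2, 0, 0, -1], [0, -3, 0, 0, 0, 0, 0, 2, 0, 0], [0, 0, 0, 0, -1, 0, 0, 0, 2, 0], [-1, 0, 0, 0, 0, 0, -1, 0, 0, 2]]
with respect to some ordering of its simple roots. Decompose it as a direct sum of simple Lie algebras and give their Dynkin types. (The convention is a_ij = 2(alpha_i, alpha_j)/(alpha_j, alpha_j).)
E_8 + G_2

The diagram associated to this matrix has two connected components: the simple roots {alpha_1, alpha_3, alpha_4, alpha_5, alpha_6, alpha_7, alpha_9, alpha_10} form a chain of 7 nodes with one extra node attached to the third node from one end (E_8), and {alpha_2, alpha_8} form two nodes joined by a triple edge (G_2). A semisimple Lie algebra decomposes uniquely as the direct sum of simple ideals, one per connected component of its Dynkin diagram, so g ≅ E_8 ⊕ G_2 (dimension 248 + 14 = 262).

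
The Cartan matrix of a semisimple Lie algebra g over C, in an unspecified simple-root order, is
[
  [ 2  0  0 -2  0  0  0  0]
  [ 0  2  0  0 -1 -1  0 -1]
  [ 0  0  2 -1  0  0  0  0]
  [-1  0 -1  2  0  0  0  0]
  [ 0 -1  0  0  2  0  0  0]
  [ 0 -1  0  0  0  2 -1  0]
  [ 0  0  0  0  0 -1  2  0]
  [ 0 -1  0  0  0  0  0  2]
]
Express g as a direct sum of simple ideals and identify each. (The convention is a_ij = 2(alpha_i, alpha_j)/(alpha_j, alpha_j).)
C_3 + D_5

The diagram associated to this matrix has two connected components: the simple roots {alpha_1, alpha_3, alpha_4} form a chain of 3 nodes with a double edge at one end; the terminal node there is the unique long simple root (C_3), and {alpha_2, alpha_5, alpha_6, alpha_7, alpha_8} form a chain of 3 nodes with a fork of two nodes at one end (D_5). A semisimple Lie algebra decomposes uniquely as the direct sum of simple ideals, one per connected component of its Dynkin diagram, so g ≅ C_3 ⊕ D_5 (dimension 21 + 45 = 66).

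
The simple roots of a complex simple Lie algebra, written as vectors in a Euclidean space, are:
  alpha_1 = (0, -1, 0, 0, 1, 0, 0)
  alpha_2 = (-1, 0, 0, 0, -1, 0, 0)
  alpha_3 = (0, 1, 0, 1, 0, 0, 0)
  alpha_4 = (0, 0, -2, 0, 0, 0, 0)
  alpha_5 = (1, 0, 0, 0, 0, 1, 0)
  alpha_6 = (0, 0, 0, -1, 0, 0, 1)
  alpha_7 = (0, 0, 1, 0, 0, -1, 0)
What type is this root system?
Compute the Cartan integers a_ij = 2(alpha_i, alpha_j)/(alpha_j, alpha_j); the resulting 7x7 Cartan matrix is
[[2, -1, -1, 0, 0, 0, 0], [-1, 2, 0, 0, -1, 0, 0], [-1, 0, 2, 0, 0, -1, 0], [0, 0, 0, 2, 0, 0, -2], [0, -1, 0, 0, 2, 0, -1], [0, 0, -1, 0, 0, 2, 0], [0, 0, 0, -1, -1, 0, 2]].
The roots have two lengths (squared-length ratio 2:1); the short ones are alpha_{1,2,3,5,6,7}. The associated Dynkin diagram is a chain of 7 nodes with a double edge at one end; the terminal node there is the unique long simple root (C_7), so the type is C_7 (the algebra sp(14)).

type C_7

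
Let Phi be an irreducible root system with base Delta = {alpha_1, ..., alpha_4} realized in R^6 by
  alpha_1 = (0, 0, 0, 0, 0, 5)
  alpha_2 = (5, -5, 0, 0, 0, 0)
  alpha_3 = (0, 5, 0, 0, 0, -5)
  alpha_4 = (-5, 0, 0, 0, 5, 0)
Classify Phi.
B_4 (so(9))

Compute the Cartan integers a_ij = 2(alpha_i, alpha_j)/(alpha_j, alpha_j); the resulting 4x4 Cartan matrix is
[[2, 0, -1, 0], [0, 2, -1, -1], [-2, -1, 2, 0], [0, -1, 0, 2]].
The roots have two lengths (squared-length ratio 2:1); the short ones are alpha_{1}. The associated Dynkin diagram is a chain of 4 nodes with a double edge at one end; the terminal node there is the unique short simple root (B_4), so the type is B_4 (the algebra so(9)).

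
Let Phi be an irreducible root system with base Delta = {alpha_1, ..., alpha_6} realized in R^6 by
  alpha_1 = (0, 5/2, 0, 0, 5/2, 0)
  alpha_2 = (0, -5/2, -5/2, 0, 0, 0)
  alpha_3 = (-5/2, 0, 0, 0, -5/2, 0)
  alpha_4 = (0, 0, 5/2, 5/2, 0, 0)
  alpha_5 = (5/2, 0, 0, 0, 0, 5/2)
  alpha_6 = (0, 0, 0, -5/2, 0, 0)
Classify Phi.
B_6

Compute the Cartan integers a_ij = 2(alpha_i, alpha_j)/(alpha_j, alpha_j); the resulting 6x6 Cartan matrix is
[[2, -1, -1, 0, 0, 0], [-1, 2, 0, -1, 0, 0], [-1, 0, 2, 0, -1, 0], [0, -1, 0, 2, 0, -2], [0, 0, -1, 0, 2, 0], [0, 0, 0, -1, 0, 2]].
The roots have two lengths (squared-length ratio 2:1); the short ones are alpha_{6}. The associated Dynkin diagram is a chain of 6 nodes with a double edge at one end; the terminal node there is the unique short simple root (B_6), so the type is B_6 (the algebra so(13)).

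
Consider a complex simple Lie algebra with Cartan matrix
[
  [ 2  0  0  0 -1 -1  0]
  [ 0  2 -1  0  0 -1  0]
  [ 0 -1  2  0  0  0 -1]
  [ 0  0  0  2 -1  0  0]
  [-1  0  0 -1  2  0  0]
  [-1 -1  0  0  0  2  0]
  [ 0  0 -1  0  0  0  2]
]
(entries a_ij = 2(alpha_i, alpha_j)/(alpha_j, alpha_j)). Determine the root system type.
The matrix has rank 7 with 2's on the diagonal. Reading the off-diagonal entries as Dynkin edges (a single edge where a_ij = a_ji = -1; a double or triple edge where a_ij * a_ji = 2 or 3), the diagram is a chain of 7 nodes with single edges (A_7). One simple-root ordering that puts it in standard form is (alpha_4, alpha_5, alpha_1, alpha_6, alpha_2, alpha_3, alpha_7). So the algebra is type A_7, i.e. sl(8).

A_7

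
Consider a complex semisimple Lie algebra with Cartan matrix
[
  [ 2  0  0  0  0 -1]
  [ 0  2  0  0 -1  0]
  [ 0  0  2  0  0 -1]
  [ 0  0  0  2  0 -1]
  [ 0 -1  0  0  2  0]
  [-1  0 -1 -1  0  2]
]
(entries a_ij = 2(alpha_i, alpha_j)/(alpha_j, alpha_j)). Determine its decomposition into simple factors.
A_2 ⊕ D_4

The diagram associated to this matrix has two connected components: the simple roots {alpha_2, alpha_5} form a chain of 2 nodes with single edges (A_2), and {alpha_1, alpha_3, alpha_4, alpha_6} form a chain of 2 nodes with a fork of two nodes at one end (D_4). A semisimple Lie algebra decomposes uniquely as the direct sum of simple ideals, one per connected component of its Dynkin diagram, so g ≅ A_2 ⊕ D_4 (dimension 8 + 28 = 36).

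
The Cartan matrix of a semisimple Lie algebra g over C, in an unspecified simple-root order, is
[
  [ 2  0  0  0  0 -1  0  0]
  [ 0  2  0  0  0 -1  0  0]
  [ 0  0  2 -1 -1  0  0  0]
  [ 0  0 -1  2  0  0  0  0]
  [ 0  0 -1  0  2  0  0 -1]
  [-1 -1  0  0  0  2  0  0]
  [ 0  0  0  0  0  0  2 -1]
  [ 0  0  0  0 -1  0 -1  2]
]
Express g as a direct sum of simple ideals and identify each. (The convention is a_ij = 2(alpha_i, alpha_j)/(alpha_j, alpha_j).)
A_3 (sl(4)) ⊕ A_5 (sl(6))

The diagram associated to this matrix has two connected components: the simple roots {alpha_1, alpha_2, alpha_6} form a chain of 3 nodes with single edges (A_3), and {alpha_3, alpha_4, alpha_5, alpha_7, alpha_8} form a chain of 5 nodes with single edges (A_5). A semisimple Lie algebra decomposes uniquely as the direct sum of simple ideals, one per connected component of its Dynkin diagram, so g ≅ A_3 ⊕ A_5 (dimension 15 + 35 = 50).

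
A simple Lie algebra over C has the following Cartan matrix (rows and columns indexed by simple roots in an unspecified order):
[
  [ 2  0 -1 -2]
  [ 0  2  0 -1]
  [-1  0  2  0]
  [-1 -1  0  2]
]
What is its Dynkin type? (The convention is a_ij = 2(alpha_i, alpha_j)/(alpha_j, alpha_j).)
The matrix has rank 4 with 2's on the diagonal. Reading the off-diagonal entries as Dynkin edges (a single edge where a_ij = a_ji = -1; a double or triple edge where a_ij * a_ji = 2 or 3), the diagram is a chain of 4 nodes with a double edge between the middle two (F_4). One simple-root ordering that puts it in standard form is (alpha_3, alpha_1, alpha_4, alpha_2). So the algebra is type F_4.

F_4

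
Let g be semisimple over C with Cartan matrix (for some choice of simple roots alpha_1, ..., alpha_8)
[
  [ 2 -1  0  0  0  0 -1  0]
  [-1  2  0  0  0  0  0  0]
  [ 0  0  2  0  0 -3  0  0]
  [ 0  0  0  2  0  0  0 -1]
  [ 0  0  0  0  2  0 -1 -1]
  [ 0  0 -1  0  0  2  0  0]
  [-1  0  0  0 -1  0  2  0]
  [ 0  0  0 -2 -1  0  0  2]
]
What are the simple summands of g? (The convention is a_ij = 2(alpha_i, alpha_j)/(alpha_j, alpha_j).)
B_6 ⊕ G_2

The diagram associated to this matrix has two connected components: the simple roots {alpha_1, alpha_2, alpha_4, alpha_5, alpha_7, alpha_8} form a chain of 6 nodes with a double edge at one end; the terminal node there is the unique short simple root (B_6), and {alpha_3, alpha_6} form two nodes joined by a triple edge (G_2). A semisimple Lie algebra decomposes uniquely as the direct sum of simple ideals, one per connected component of its Dynkin diagram, so g ≅ B_6 ⊕ G_2 (dimension 78 + 14 = 92).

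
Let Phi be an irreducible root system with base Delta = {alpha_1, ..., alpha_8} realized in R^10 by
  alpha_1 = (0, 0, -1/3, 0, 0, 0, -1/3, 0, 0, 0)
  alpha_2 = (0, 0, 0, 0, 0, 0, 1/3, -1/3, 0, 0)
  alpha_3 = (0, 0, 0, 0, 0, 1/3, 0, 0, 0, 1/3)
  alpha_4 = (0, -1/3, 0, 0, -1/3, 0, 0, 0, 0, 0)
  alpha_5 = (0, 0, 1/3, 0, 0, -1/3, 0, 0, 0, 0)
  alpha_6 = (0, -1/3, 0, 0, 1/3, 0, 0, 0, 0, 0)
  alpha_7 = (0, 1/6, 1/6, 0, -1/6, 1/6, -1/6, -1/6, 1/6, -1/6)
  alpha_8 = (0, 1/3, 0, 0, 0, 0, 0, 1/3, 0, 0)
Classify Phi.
E_8

Compute the Cartan integers a_ij = 2(alpha_i, alpha_j)/(alpha_j, alpha_j); the resulting 8x8 Cartan matrix is
[[2, -1, 0, 0, -1, 0, 0, 0], [-1, 2, 0, 0, 0, 0, 0, -1], [0, 0, 2, 0, -1, 0, 0, 0], [0, 0, 0, 2, 0, 0, 0, -1], [-1, 0, -1, 0, 2, 0, 0, 0], [0, 0, 0, 0, 0, 2, -1, -1], [0, 0, 0, 0, 0, -1, 2, 0], [0, -1, 0, -1, 0, -1, 0, 2]].
All simple roots have the same length, so the diagram is simply laced. The associated Dynkin diagram is a chain of 7 nodes with one extra node attached to the third node from one end (E_8), so the type is E_8.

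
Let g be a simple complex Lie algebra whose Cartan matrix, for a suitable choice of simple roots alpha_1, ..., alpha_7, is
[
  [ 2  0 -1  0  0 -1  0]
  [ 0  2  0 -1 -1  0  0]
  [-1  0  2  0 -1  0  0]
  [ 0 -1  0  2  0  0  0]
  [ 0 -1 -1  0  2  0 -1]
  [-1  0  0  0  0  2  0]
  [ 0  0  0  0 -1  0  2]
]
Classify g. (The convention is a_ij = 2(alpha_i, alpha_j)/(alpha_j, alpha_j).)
The matrix has rank 7 with 2's on the diagonal. Reading the off-diagonal entries as Dynkin edges (a single edge where a_ij = a_ji = -1; a double or triple edge where a_ij * a_ji = 2 or 3), the diagram is a chain of 6 nodes with one extra node attached to the third node from one end (E_7). One simple-root ordering that puts it in standard form is (alpha_4, alpha_7, alpha_2, alpha_5, alpha_3, alpha_1, alpha_6). So the algebra is type E_7.

E_7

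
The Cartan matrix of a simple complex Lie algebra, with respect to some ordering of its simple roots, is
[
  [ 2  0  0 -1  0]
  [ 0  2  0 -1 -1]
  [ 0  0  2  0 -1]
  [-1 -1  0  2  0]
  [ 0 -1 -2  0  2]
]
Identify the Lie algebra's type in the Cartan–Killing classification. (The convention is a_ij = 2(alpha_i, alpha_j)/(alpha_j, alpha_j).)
The matrix has rank 5 with 2's on the diagonal. Reading the off-diagonal entries as Dynkin edges (a single edge where a_ij = a_ji = -1; a double or triple edge where a_ij * a_ji = 2 or 3), the diagram is a chain of 5 nodes with a double edge at one end; the terminal node there is the unique short simple root (B_5). One simple-root ordering that puts it in standard form is (alpha_1, alpha_4, alpha_2, alpha_5, alpha_3). So the algebra is type B_5, i.e. so(11).

type B_5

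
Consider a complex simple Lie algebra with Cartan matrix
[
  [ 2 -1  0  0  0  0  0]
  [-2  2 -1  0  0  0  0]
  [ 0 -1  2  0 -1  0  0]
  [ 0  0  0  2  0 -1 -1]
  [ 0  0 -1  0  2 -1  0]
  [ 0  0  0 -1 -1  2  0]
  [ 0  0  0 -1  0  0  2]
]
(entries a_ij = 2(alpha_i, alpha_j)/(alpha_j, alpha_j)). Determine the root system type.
The matrix has rank 7 with 2's on the diagonal. Reading the off-diagonal entries as Dynkin edges (a single edge where a_ij = a_ji = -1; a double or triple edge where a_ij * a_ji = 2 or 3), the diagram is a chain of 7 nodes with a double edge at one end; the terminal node there is the unique short simple root (B_7). One simple-root ordering that puts it in standard form is (alpha_7, alpha_4, alpha_6, alpha_5, alpha_3, alpha_2, alpha_1). So the algebra is type B_7, i.e. so(15).

B_7 (so(15))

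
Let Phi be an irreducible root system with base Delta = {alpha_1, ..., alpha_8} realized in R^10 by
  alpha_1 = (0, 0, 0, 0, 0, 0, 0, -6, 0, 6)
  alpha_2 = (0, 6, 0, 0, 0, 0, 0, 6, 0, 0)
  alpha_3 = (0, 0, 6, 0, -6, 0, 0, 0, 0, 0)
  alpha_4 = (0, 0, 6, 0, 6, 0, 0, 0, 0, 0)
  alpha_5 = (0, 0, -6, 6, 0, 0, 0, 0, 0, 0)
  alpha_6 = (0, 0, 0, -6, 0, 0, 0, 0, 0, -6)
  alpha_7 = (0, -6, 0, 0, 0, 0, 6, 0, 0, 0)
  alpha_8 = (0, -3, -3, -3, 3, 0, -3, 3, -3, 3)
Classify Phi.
E8

Compute the Cartan integers a_ij = 2(alpha_i, alpha_j)/(alpha_j, alpha_j); the resulting 8x8 Cartan matrix is
[[2, -1, 0, 0, 0, -1, 0, 0], [-1, 2, 0, 0, 0, 0, -1, 0], [0, 0, 2, 0, -1, 0, 0, -1], [0, 0, 0, 2, -1, 0, 0, 0], [0, 0, -1, -1, 2, -1, 0, 0], [-1, 0, 0, 0, -1, 2, 0, 0], [0, -1, 0, 0, 0, 0, 2, 0], [0, 0, -1, 0, 0, 0, 0, 2]].
All simple roots have the same length, so the diagram is simply laced. The associated Dynkin diagram is a chain of 7 nodes with one extra node attached to the third node from one end (E_8), so the type is E_8.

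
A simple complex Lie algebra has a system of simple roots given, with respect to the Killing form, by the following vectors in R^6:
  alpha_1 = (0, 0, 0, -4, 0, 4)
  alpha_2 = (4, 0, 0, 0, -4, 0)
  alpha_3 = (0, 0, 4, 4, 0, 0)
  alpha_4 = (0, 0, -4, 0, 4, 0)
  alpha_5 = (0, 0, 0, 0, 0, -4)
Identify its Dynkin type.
Compute the Cartan integers a_ij = 2(alpha_i, alpha_j)/(alpha_j, alpha_j); the resulting 5x5 Cartan matrix is
[[2, 0, -1, 0, -2], [0, 2, 0, -1, 0], [-1, 0, 2, -1, 0], [0, -1, -1, 2, 0], [-1, 0, 0, 0, 2]].
The roots have two lengths (squared-length ratio 2:1); the short ones are alpha_{5}. The associated Dynkin diagram is a chain of 5 nodes with a double edge at one end; the terminal node there is the unique short simple root (B_5), so the type is B_5 (the algebra so(11)).

B_5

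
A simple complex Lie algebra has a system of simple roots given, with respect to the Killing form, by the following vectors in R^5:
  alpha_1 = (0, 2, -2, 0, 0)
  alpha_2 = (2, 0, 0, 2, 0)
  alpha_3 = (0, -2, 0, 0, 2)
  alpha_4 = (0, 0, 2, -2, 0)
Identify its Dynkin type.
Compute the Cartan integers a_ij = 2(alpha_i, alpha_j)/(alpha_j, alpha_j); the resulting 4x4 Cartan matrix is
[[2, 0, -1, -1], [0, 2, 0, -1], [-1, 0, 2, 0], [-1, -1, 0, 2]].
All simple roots have the same length, so the diagram is simply laced. The associated Dynkin diagram is a chain of 4 nodes with single edges (A_4), so the type is A_4 (the algebra sl(5)).

A4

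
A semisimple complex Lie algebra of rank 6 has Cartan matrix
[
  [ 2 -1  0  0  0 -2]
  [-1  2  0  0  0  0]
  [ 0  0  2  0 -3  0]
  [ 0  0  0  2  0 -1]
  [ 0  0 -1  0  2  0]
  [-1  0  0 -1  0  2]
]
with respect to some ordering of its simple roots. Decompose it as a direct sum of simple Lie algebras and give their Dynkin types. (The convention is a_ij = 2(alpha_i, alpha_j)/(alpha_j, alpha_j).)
The diagram associated to this matrix has two connected components: the simple roots {alpha_1, alpha_2, alpha_4, alpha_6} form a chain of 4 nodes with a double edge between the middle two (F_4), and {alpha_3, alpha_5} form two nodes joined by a triple edge (G_2). A semisimple Lie algebra decomposes uniquely as the direct sum of simple ideals, one per connected component of its Dynkin diagram, so g ≅ F_4 ⊕ G_2 (dimension 52 + 14 = 66).

F_4 ⊕ G_2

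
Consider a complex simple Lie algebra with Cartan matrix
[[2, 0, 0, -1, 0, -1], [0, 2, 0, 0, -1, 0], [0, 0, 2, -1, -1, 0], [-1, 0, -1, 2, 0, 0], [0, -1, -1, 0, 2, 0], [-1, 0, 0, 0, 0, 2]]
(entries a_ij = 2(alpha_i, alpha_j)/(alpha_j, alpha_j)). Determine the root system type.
The matrix has rank 6 with 2's on the diagonal. Reading the off-diagonal entries as Dynkin edges (a single edge where a_ij = a_ji = -1; a double or triple edge where a_ij * a_ji = 2 or 3), the diagram is a chain of 6 nodes with single edges (A_6). One simple-root ordering that puts it in standard form is (alpha_6, alpha_1, alpha_4, alpha_3, alpha_5, alpha_2). So the algebra is type A_6, i.e. sl(7).

A_6 (sl(7))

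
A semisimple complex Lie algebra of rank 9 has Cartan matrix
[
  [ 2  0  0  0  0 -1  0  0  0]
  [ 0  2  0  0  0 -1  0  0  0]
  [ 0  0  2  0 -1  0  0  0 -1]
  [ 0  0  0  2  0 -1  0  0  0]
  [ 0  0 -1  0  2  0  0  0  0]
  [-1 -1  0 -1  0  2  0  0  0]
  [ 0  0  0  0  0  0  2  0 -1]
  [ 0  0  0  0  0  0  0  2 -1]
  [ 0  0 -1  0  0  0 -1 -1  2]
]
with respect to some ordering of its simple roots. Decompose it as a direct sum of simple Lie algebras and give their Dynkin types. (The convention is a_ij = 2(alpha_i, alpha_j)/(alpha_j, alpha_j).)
D4 ⊕ D5

The diagram associated to this matrix has two connected components: the simple roots {alpha_1, alpha_2, alpha_4, alpha_6} form a chain of 2 nodes with a fork of two nodes at one end (D_4), and {alpha_3, alpha_5, alpha_7, alpha_8, alpha_9} form a chain of 3 nodes with a fork of two nodes at one end (D_5). A semisimple Lie algebra decomposes uniquely as the direct sum of simple ideals, one per connected component of its Dynkin diagram, so g ≅ D_4 ⊕ D_5 (dimension 28 + 45 = 73).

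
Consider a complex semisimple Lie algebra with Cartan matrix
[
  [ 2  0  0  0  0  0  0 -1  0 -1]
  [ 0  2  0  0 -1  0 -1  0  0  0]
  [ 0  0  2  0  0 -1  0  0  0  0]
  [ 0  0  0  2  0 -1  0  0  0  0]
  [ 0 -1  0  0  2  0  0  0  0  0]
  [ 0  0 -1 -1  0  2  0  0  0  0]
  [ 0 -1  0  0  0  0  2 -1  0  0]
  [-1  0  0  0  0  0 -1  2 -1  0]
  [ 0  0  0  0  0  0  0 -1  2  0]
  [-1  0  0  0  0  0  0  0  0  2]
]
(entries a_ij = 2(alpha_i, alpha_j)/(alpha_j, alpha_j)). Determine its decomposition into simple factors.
The diagram associated to this matrix has two connected components: the simple roots {alpha_3, alpha_4, alpha_6} form a chain of 3 nodes with single edges (A_3), and {alpha_1, alpha_2, alpha_5, alpha_7, alpha_8, alpha_9, alpha_10} form a chain of 6 nodes with one extra node attached to the third node from one end (E_7). A semisimple Lie algebra decomposes uniquely as the direct sum of simple ideals, one per connected component of its Dynkin diagram, so g ≅ A_3 ⊕ E_7 (dimension 15 + 133 = 148).

A3 + E7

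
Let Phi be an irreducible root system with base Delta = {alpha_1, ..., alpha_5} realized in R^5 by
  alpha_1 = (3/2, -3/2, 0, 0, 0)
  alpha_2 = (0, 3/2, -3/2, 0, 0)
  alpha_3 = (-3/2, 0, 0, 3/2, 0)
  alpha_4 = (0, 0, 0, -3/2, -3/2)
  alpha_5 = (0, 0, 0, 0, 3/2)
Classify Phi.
Compute the Cartan integers a_ij = 2(alpha_i, alpha_j)/(alpha_j, alpha_j); the resulting 5x5 Cartan matrix is
[[2, -1, -1, 0, 0], [-1, 2, 0, 0, 0], [-1, 0, 2, -1, 0], [0, 0, -1, 2, -2], [0, 0, 0, -1, 2]].
The roots have two lengths (squared-length ratio 2:1); the short ones are alpha_{5}. The associated Dynkin diagram is a chain of 5 nodes with a double edge at one end; the terminal node there is the unique short simple root (B_5), so the type is B_5 (the algebra so(11)).

B_5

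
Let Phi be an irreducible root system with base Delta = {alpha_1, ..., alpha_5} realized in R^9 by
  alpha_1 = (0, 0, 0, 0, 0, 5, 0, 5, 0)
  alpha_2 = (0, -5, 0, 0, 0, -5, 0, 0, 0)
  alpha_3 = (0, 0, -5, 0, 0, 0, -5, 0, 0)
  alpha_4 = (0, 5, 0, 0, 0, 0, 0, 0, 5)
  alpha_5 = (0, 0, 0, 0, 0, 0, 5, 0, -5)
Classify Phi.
Compute the Cartan integers a_ij = 2(alpha_i, alpha_j)/(alpha_j, alpha_j); the resulting 5x5 Cartan matrix is
[[2, -1, 0, 0, 0], [-1, 2, 0, -1, 0], [0, 0, 2, 0, -1], [0, -1, 0, 2, -1], [0, 0, -1, -1, 2]].
All simple roots have the same length, so the diagram is simply laced. The associated Dynkin diagram is a chain of 5 nodes with single edges (A_5), so the type is A_5 (the algebra sl(6)).

A5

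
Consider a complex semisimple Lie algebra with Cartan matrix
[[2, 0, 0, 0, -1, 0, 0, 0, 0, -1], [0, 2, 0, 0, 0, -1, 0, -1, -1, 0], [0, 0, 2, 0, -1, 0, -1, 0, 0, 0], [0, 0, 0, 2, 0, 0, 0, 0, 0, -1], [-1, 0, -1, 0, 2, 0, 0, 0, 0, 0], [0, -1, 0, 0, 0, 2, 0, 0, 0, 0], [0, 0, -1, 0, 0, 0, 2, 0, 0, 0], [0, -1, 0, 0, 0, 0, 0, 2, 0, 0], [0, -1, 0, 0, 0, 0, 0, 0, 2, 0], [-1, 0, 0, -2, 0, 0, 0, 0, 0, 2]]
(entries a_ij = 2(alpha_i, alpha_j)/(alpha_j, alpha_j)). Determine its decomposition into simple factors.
The diagram associated to this matrix has two connected components: the simple roots {alpha_1, alpha_3, alpha_4, alpha_5, alpha_7, alpha_10} form a chain of 6 nodes with a double edge at one end; the terminal node there is the unique short simple root (B_6), and {alpha_2, alpha_6, alpha_8, alpha_9} form a chain of 2 nodes with a fork of two nodes at one end (D_4). A semisimple Lie algebra decomposes uniquely as the direct sum of simple ideals, one per connected component of its Dynkin diagram, so g ≅ B_6 ⊕ D_4 (dimension 78 + 28 = 106).

B6 + D4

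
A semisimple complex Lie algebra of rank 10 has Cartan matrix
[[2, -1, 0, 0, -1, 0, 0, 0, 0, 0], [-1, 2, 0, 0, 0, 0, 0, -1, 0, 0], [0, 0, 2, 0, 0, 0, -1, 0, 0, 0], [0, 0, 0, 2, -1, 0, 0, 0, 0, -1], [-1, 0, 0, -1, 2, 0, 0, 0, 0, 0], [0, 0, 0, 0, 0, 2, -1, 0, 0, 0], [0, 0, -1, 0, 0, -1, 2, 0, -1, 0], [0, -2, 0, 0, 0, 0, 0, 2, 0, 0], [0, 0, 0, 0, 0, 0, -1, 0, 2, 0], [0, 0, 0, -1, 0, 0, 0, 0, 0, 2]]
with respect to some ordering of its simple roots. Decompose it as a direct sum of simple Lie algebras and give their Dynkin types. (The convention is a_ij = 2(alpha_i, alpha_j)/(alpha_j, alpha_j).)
C_6 (sp(12)) + D_4 (so(8))

The diagram associated to this matrix has two connected components: the simple roots {alpha_1, alpha_2, alpha_4, alpha_5, alpha_8, alpha_10} form a chain of 6 nodes with a double edge at one end; the terminal node there is the unique long simple root (C_6), and {alpha_3, alpha_6, alpha_7, alpha_9} form a chain of 2 nodes with a fork of two nodes at one end (D_4). A semisimple Lie algebra decomposes uniquely as the direct sum of simple ideals, one per connected component of its Dynkin diagram, so g ≅ C_6 ⊕ D_4 (dimension 78 + 28 = 106).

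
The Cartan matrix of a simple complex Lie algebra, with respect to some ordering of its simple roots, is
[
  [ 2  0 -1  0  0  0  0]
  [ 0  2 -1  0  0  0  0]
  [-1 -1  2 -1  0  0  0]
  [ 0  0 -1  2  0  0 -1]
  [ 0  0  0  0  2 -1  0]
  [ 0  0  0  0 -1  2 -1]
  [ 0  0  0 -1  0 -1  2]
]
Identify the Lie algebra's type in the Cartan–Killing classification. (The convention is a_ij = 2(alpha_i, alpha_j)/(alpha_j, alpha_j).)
D_7

The matrix has rank 7 with 2's on the diagonal. Reading the off-diagonal entries as Dynkin edges (a single edge where a_ij = a_ji = -1; a double or triple edge where a_ij * a_ji = 2 or 3), the diagram is a chain of 5 nodes with a fork of two nodes at one end (D_7). One simple-root ordering that puts it in standard form is (alpha_5, alpha_6, alpha_7, alpha_4, alpha_3, alpha_1, alpha_2). So the algebra is type D_7, i.e. so(14).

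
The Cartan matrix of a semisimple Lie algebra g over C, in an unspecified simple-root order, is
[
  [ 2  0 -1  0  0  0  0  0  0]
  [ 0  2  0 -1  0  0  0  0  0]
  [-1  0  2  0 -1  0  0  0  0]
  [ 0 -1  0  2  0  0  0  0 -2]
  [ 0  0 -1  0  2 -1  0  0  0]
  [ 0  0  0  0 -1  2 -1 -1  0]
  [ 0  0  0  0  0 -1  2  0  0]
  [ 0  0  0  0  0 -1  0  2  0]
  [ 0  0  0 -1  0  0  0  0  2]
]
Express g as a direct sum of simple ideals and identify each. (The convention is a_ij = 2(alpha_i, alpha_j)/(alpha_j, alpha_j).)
The diagram associated to this matrix has two connected components: the simple roots {alpha_2, alpha_4, alpha_9} form a chain of 3 nodes with a double edge at one end; the terminal node there is the unique short simple root (B_3), and {alpha_1, alpha_3, alpha_5, alpha_6, alpha_7, alpha_8} form a chain of 4 nodes with a fork of two nodes at one end (D_6). A semisimple Lie algebra decomposes uniquely as the direct sum of simple ideals, one per connected component of its Dynkin diagram, so g ≅ B_3 ⊕ D_6 (dimension 21 + 66 = 87).

B_3 ⊕ D_6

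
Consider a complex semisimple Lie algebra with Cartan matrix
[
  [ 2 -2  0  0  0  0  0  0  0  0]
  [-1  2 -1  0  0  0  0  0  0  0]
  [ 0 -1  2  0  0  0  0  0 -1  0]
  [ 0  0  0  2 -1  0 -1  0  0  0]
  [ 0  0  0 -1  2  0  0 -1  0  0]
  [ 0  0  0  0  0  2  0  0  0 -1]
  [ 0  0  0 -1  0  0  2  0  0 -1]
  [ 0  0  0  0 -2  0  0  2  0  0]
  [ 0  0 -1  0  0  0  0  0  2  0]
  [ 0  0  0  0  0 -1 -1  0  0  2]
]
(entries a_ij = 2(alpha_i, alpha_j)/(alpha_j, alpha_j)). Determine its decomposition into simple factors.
C_4 ⊕ C_6

The diagram associated to this matrix has two connected components: the simple roots {alpha_1, alpha_2, alpha_3, alpha_9} form a chain of 4 nodes with a double edge at one end; the terminal node there is the unique long simple root (C_4), and {alpha_4, alpha_5, alpha_6, alpha_7, alpha_8, alpha_10} form a chain of 6 nodes with a double edge at one end; the terminal node there is the unique long simple root (C_6). A semisimple Lie algebra decomposes uniquely as the direct sum of simple ideals, one per connected component of its Dynkin diagram, so g ≅ C_4 ⊕ C_6 (dimension 36 + 78 = 114).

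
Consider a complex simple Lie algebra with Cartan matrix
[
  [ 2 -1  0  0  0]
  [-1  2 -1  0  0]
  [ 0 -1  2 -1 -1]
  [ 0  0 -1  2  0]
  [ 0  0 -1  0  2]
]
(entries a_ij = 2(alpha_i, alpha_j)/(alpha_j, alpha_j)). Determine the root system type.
The matrix has rank 5 with 2's on the diagonal. Reading the off-diagonal entries as Dynkin edges (a single edge where a_ij = a_ji = -1; a double or triple edge where a_ij * a_ji = 2 or 3), the diagram is a chain of 3 nodes with a fork of two nodes at one end (D_5). One simple-root ordering that puts it in standard form is (alpha_1, alpha_2, alpha_3, alpha_4, alpha_5). So the algebra is type D_5, i.e. so(10).

D5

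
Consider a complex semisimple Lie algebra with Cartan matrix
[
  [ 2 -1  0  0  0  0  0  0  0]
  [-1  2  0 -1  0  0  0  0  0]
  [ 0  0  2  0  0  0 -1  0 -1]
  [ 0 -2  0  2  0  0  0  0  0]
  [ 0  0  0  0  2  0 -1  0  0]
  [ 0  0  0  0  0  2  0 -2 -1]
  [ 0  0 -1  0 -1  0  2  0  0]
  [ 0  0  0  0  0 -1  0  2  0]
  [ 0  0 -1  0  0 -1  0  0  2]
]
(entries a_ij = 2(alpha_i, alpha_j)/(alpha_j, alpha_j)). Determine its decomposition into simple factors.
The diagram associated to this matrix has two connected components: the simple roots {alpha_3, alpha_5, alpha_6, alpha_7, alpha_8, alpha_9} form a chain of 6 nodes with a double edge at one end; the terminal node there is the unique short simple root (B_6), and {alpha_1, alpha_2, alpha_4} form a chain of 3 nodes with a double edge at one end; the terminal node there is the unique long simple root (C_3). A semisimple Lie algebra decomposes uniquely as the direct sum of simple ideals, one per connected component of its Dynkin diagram, so g ≅ B_6 ⊕ C_3 (dimension 78 + 21 = 99).

B_6 (so(13)) + C_3 (sp(6))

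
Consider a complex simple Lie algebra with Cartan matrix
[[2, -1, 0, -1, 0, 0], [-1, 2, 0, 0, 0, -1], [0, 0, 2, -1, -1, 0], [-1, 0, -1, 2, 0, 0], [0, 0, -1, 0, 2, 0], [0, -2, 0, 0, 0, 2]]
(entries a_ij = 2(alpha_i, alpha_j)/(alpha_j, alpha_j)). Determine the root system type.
C_6

The matrix has rank 6 with 2's on the diagonal. Reading the off-diagonal entries as Dynkin edges (a single edge where a_ij = a_ji = -1; a double or triple edge where a_ij * a_ji = 2 or 3), the diagram is a chain of 6 nodes with a double edge at one end; the terminal node there is the unique long simple root (C_6). One simple-root ordering that puts it in standard form is (alpha_5, alpha_3, alpha_4, alpha_1, alpha_2, alpha_6). So the algebra is type C_6, i.e. sp(12).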